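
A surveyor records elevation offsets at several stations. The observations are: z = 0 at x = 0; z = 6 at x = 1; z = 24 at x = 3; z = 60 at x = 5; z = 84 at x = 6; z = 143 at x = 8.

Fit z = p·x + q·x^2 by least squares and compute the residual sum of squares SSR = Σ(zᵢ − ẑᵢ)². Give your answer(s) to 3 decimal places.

The normal system AᵀA·[p, q]ᵀ = Aᵀz is [[135, 881]; [881, 6099]]·[p, q]ᵀ = [2026, 13898]ᵀ.
Δ = 135·6099 − 881² = 47204.
p = (2026·6099 − 881·13898)/47204 = 28109/11801; q = (135·13898 − 881·2026)/47204 = 22831/11801.
Residuals: 0, 19866/11801, -6582/11801, -3260/11801, 714/11801, 1487/11801; SSR = 38245/11801.

SSR = 3.241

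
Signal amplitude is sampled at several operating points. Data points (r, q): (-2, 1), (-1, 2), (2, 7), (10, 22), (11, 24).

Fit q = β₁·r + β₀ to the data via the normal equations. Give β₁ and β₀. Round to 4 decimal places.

Setting ∂/∂β₁ … = 0 gives: 230·β₁ + 20·β₀ = 494;  20·β₁ + 5·β₀ = 56.
(Σr·r = 230, Σr = 20, Σ1 = 5, Σr·q = 494, Σq = 56.)
Δ = 230·5 − 20² = 750.
β₁ = (494·5 − 20·56)/750 = 9/5; β₀ = (230·56 − 20·494)/750 = 4.

β₁ = 1.8000, β₀ = 4.0000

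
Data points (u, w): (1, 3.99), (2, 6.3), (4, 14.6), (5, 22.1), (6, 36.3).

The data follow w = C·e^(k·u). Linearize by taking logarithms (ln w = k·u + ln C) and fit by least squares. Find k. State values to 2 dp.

Let Y = ln w. Fitting Y = k·u + ln C by least squares:
XᵀX = [[82.0000, 18.0000]; [18.0000, 5]], rhs = [52.8178, 12.5928]ᵀ  (here Σu = 18.0000, Σ(u)² = 82.0000, Σln w = 12.5928, Σu·ln w = 52.8178).
Solving (det = 86.0000): k = 0.43511, ln C = 0.95217.

k = 0.44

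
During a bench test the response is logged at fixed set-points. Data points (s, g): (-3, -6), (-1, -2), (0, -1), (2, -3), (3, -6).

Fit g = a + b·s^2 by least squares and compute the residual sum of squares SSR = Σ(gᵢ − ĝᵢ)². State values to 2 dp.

Entries of XᵀX: Σ1 = 5, Σs^2 = 23, Σs^2·s^2 = 179.
For Xᵀg: Σg = -18, Σs^2·g = -122.
Eliminating b: 179·(row 1) − 23·(row 2) gives 366·a = 179·(-18) − 23·(-122) = -416, so a = -208/183.
Then b = ((-122) − 23·(-208/183))/179 = -98/183.
Residuals: -8/183, -20/61, 25/183, 17/61, -8/183; SSR = 38/183.

SSR = 0.21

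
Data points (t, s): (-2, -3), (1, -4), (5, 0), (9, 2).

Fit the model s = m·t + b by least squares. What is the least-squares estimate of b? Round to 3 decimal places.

b = -2.964

AᵀA·[m, b]ᵀ = Aᵀs reads: 111·m + 13·b = 20;  13·m + 4·b = -5.
Eliminating b: 4·(row 1) − 13·(row 2) gives 275·m = 4·20 − 13·(-5) = 145, so m = 29/55.
Then b = ((-5) − 13·(29/55))/4 = -163/55.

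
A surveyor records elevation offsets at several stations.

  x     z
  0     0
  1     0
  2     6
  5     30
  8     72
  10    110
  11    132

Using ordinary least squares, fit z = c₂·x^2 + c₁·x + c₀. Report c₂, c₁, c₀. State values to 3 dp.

c₂ = 0.992, c₁ = 1.157, c₀ = -0.767

Sums needed: Σx^2·x^2 = 29379, Σx^2·x = 2977, Σx^2 = 315, Σx·x = 315, Σx = 37, Σ1 = 7.
Right-hand side: Σx^2·z = 32354, Σx·z = 3290, Σz = 350.
So AᵀA·[c₂, c₁, c₀]ᵀ = Aᵀz: [[29379, 2977, 315]; [2977, 315, 37]; [315, 37, 7]]·[c₂, c₁, c₀]ᵀ = [32354, 3290, 350]ᵀ.
Inverting the 3×3 Gram matrix, [c₂, c₁, c₀]ᵀ = [5857/5903, 6832/5903, -4527/5903]ᵀ.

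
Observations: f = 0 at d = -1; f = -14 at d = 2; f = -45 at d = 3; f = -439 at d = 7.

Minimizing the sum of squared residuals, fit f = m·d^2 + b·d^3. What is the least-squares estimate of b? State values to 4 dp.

Entries of XᵀX: Σd^2·d^2 = 2499, Σd^2·d^3 = 17081, Σd^3·d^3 = 118443.
And Σd^2·f = -21972, Σd^3·f = -151904.
So XᵀX·[m, b]ᵀ = Xᵀf: [[2499, 17081]; [17081, 118443]]·[m, b]ᵀ = [-21972, -151904]ᵀ.
Determinant 2499·118443 − 17081² = 4228496.
m = ((-21972)·118443 − 17081·(-151904))/4228496 = -1939343/1057124; b = (2499·(-151904) − 17081·(-21972))/4228496 = -1076091/1057124.

b = -1.0179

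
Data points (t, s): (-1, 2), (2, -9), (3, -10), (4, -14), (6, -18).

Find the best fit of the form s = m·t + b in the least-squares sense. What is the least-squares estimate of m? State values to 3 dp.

MᵀM·[m, b]ᵀ = Mᵀs reads: 66·m + 14·b = -214;  14·m + 5·b = -49.
det = 66·5 − 14² = 134.
m = ((-214)·5 − 14·(-49))/134 = -192/67; b = (66·(-49) − 14·(-214))/134 = -119/67.

m = -2.866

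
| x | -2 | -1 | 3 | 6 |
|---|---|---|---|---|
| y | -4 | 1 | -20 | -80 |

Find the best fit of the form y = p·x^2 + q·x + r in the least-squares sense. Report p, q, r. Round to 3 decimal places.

From the data, Σx^2·x^2 = 1394, Σx^2·x = 234, Σx^2 = 50, Σx·x = 50, Σx = 6, Σ1 = 4.
And Σx^2·y = -3075, Σx·y = -533, Σy = -103.
Inverting the 3×3 Gram matrix, [p, q, r]ᵀ = [-6553/3124, -3427/3124, 3305/1562]ᵀ.

p = -2.098, q = -1.097, r = 2.116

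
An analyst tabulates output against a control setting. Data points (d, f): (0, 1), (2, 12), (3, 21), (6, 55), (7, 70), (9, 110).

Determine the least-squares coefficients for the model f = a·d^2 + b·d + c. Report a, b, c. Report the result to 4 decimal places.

From the data, Σd^2·d^2 = 10355, Σd^2·d = 1323, Σd^2 = 179, Σd·d = 179, Σd = 27, Σ1 = 6.
And Σd^2·f = 14557, Σd·f = 1897, Σf = 269.
Solving the 3×3 system (Gaussian elimination) gives a = 265/268, b = 93689/30820, c = 12748/7705.

a = 0.9888, b = 3.0399, c = 1.6545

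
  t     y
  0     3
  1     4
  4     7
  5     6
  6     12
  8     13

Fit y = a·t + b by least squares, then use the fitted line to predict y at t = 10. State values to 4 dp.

ŷ = 15.0652

Normal-equation sums: Σt·t = 142, Σt = 24, Σ1 = 6.
Right-hand side: Σt·y = 238, Σy = 45.
Eliminating b: 6·(row 1) − 24·(row 2) gives 276·a = 6·238 − 24·45 = 348, so a = 29/23.
Then b = (45 − 24·(29/23))/6 = 113/46.
At t = 10: ŷ = (29/23)·(10) + (113/46)·(1) = 693/46.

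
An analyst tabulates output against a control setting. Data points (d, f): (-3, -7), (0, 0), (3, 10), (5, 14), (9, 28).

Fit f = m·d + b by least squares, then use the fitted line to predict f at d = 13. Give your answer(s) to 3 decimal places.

f̂ = 38.710

With design matrix A, AᵀA = [[124, 14]; [14, 5]] and Aᵀf = [373, 45]ᵀ.
det = 124·5 − 14² = 424.
m = (373·5 − 14·45)/424 = 1235/424; b = (124·45 − 14·373)/424 = 179/212.
At d = 13: f̂ = (1235/424)·(13) + (179/212)·(1) = 16413/424.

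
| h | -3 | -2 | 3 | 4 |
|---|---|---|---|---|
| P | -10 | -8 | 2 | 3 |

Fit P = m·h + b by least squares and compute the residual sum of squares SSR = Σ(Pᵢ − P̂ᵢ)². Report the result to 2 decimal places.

With design matrix X, XᵀX = [[38, 2]; [2, 4]] and XᵀP = [64, -13]ᵀ.
Δ = 38·4 − 2² = 148.
m = (64·4 − 2·(-13))/148 = 141/74; b = (38·(-13) − 2·64)/148 = -311/74.
Residuals: -3/37, 1/74, 18/37, -31/74; SSR = 31/74.

SSR = 0.42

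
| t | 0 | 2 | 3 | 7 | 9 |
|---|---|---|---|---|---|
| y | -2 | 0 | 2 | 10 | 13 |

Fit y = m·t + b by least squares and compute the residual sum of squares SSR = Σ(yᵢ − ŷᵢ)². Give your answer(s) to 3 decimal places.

Setting ∂/∂m … = 0 gives: 143·m + 21·b = 193;  21·m + 5·b = 23.
(Σt·t = 143, Σt = 21, Σ1 = 5, Σt·y = 193, Σy = 23.)
Eliminating b: 5·(row 1) − 21·(row 2) gives 274·m = 5·193 − 21·23 = 482, so m = 241/137.
Then b = (23 − 21·(241/137))/5 = -382/137.
Residuals: 108/137, -100/137, -67/137, 65/137, -6/137; SSR = 222/137.

SSR = 1.620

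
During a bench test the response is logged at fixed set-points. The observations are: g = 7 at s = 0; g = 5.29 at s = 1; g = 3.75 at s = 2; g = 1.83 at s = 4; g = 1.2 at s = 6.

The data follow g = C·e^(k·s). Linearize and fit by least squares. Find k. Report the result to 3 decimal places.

k = -0.304

Linearized form: ln g = k·s + ln C. From the 5 transformed points,
Σs = 13.0000, Σ(s)² = 57.0000, Σln g = 5.7201, Σs·ln g = 7.8205.
Equations: 57.0000·k + 13.0000·ln C = 7.8205;  13.0000·k + 5·ln C = 5.7201.
Slope k = (n·Σs·ln g − Σs·Σln g)/(n·Σ(s)² − (Σs)²) = (5·7.8205 − 13.0000·5.7201)/116.0000 = -0.30396; ln C = (Σln g − k·Σs)/n = 1.93431.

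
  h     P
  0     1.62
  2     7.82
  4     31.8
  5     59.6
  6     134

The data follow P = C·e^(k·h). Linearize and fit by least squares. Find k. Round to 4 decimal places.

k = 0.7255

With ln Pᵢ as the transformed response and hᵢ as the regressor:
XᵀX = [[81.0000, 17.0000]; [17.0000, 5]], rhs = [67.7766, 14.9841]ᵀ  (here Σh = 17.0000, Σ(h)² = 81.0000, Σln P = 14.9841, Σh·ln P = 67.7766).
Solving (det = 116.0000): k = 0.72546, ln C = 0.53025.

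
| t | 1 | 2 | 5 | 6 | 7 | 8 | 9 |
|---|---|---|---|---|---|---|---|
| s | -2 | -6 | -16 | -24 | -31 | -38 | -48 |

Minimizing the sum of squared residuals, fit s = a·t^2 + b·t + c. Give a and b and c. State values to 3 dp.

a = -0.501, b = -0.624, c = -1.578

Normal-equation sums: Σt^2·t^2 = 14996, Σt^2·t = 1934, Σt^2 = 260, Σt·t = 260, Σt = 38, Σ1 = 7.
And Σt^2·s = -9129, Σt·s = -1191, Σs = -165.
Solving the 3×3 system (Gaussian elimination) gives a = -1143/2282, b = -1425/2282, c = -1800/1141.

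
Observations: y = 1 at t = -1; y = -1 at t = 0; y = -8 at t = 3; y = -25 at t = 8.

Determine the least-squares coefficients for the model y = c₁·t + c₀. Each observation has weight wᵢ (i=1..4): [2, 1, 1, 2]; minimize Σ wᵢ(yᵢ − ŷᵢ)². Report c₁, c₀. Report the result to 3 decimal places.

c₁ = -2.912, c₀ = -1.250

Normal-equation sums: Σwᵢ·t·t = 139, Σwᵢ·t = 17, Σwᵢ·1 = 6.
For AᵀWy: Σwᵢ·t·y = -426, Σwᵢ·y = -57.
det = 139·6 − 17² = 545.
c₁ = ((-426)·6 − 17·(-57))/545 = -1587/545; c₀ = (139·(-57) − 17·(-426))/545 = -681/545.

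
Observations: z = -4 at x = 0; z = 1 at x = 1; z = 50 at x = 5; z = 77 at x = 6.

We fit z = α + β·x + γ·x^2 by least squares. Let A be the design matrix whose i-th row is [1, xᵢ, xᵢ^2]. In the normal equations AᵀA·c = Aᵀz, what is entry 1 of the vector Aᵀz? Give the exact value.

Entry 1 ↔ basis 1, so (Aᵀz)_{1} = Σᵢ zᵢ = (1)·(-4) + (1)·(1) + (1)·(50) + (1)·(77) = 124.

124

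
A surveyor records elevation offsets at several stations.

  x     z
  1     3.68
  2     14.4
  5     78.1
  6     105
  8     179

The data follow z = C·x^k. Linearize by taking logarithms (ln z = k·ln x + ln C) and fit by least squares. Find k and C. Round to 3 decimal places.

k = 1.862, C = 3.798

Taking logs, ln z = k·ln x + ln C, so regress ln z on ln x.
AᵀA = [[10.6052, 6.1738]; [6.1738, 5]], rhs = [27.9883, 18.1695]ᵀ  (here Σln x = 6.1738, Σ(ln x)² = 10.6052, Σln z = 18.1695, Σln x·ln z = 27.9883).
Δ = 10.6052·5 − (6.1738)² = 14.9105; k = (27.9883·5 − 6.1738·18.1695)/14.9105 = 1.86226, ln C = (10.6052·18.1695 − 6.1738·27.9883)/14.9105 = 1.33445, so C = exp(1.33445) = 3.79792.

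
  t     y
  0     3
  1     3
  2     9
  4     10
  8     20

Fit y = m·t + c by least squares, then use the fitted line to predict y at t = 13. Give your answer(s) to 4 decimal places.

Compute the Gram sums: Σt·t = 85, Σt = 15, Σ1 = 5.
Right-hand side: Σt·y = 221, Σy = 45.
Determinant 85·5 − 15² = 200.
m = (221·5 − 15·45)/200 = 43/20; c = (85·45 − 15·221)/200 = 51/20.
At t = 13: ŷ = (43/20)·(13) + (51/20)·(1) = 61/2.

ŷ = 30.5000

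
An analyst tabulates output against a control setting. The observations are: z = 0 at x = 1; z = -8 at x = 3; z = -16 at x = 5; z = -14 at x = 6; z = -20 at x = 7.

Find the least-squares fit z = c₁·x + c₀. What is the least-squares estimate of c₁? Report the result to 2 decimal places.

c₁ = -3.14

The normal equations are: 120·c₁ + 22·c₀ = -328;  22·c₁ + 5·c₀ = -58.
Eliminating c₀: 5·(row 1) − 22·(row 2) gives 116·c₁ = 5·(-328) − 22·(-58) = -364, so c₁ = -91/29.
Then c₀ = ((-58) − 22·(-91/29))/5 = 64/29.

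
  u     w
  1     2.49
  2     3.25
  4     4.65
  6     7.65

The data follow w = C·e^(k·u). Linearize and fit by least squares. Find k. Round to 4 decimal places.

k = 0.2184

Let Y = ln w. Fitting Y = k·u + ln C by least squares:
Σu = 13.0000, Σ(u)² = 57.0000, Σln w = 5.6625, Σu·ln w = 21.6253.
Normal system: [[57.0000, 13.0000]; [13.0000, 4]]·[k, ln C]ᵀ = [21.6253, 5.6625]ᵀ.
Δ = 57.0000·4 − (13.0000)² = 59.0000; k = (21.6253·4 − 13.0000·5.6625)/59.0000 = 0.21845, ln C = (57.0000·5.6625 − 13.0000·21.6253)/59.0000 = 0.70567.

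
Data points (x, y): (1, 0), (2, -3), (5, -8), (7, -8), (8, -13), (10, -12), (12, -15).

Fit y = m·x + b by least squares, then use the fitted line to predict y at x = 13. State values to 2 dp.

Sums needed: Σx·x = 387, Σx = 45, Σ1 = 7.
And Σx·y = -506, Σy = -59.
Normal equations: [[387, 45]; [45, 7]]·[m, b]ᵀ = [-506, -59]ᵀ.
Eliminating b: 7·(row 1) − 45·(row 2) gives 684·m = 7·(-506) − 45·(-59) = -887, so m = -887/684.
Then b = ((-59) − 45·(-887/684))/7 = -7/76.
At x = 13: ŷ = (-887/684)·(13) + (-7/76)·(1) = -5797/342.

ŷ = -16.95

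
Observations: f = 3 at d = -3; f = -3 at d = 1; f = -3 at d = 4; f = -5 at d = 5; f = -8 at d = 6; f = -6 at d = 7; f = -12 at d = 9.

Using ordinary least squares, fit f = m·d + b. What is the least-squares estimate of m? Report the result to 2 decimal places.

From the data, Σd·d = 217, Σd = 29, Σ1 = 7.
Right-hand side: Σd·f = -247, Σf = -34.
Δ = 217·7 − 29² = 678.
m = ((-247)·7 − 29·(-34))/678 = -743/678; b = (217·(-34) − 29·(-247))/678 = -215/678.

m = -1.10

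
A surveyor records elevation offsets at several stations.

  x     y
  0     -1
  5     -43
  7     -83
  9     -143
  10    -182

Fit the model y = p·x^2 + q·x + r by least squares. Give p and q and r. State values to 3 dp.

p = -1.996, q = 2.054, r = -1.334

Entries of AᵀA: Σx^2·x^2 = 19587, Σx^2·x = 2197, Σx^2 = 255, Σx·x = 255, Σx = 31, Σ1 = 5.
For Aᵀy: Σx^2·y = -34925, Σx·y = -3903, Σy = -452.
AᵀA·[p, q, r]ᵀ = Aᵀy becomes [[19587, 2197, 255]; [2197, 255, 31]; [255, 31, 5]]·[p, q, r]ᵀ = [-34925, -3903, -452]ᵀ.
Row-reducing yields p = -169137/84734, q = 174047/84734, r = -56529/42367.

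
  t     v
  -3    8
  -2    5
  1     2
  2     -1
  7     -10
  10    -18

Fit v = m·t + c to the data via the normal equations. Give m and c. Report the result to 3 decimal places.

m = -1.923, c = 2.474

Forming AᵀA = [[167, 15]; [15, 6]] and Aᵀv = [-284, -14]ᵀ gives AᵀA·[m, c]ᵀ = Aᵀv.
Eliminating c: 6·(row 1) − 15·(row 2) gives 777·m = 6·(-284) − 15·(-14) = -1494, so m = -498/259.
Then c = ((-14) − 15·(-498/259))/6 = 1922/777.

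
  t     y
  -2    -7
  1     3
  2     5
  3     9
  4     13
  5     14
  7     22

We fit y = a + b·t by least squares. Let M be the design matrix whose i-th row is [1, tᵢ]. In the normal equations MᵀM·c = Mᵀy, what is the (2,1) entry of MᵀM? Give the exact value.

Row 2 ↔ basis t, column 1 ↔ basis 1, so (MᵀM)_{2,1} = Σᵢ t = (-2)·(1) + (1)·(1) + (2)·(1) + (3)·(1) + (4)·(1) + (5)·(1) + (7)·(1) = 20.

20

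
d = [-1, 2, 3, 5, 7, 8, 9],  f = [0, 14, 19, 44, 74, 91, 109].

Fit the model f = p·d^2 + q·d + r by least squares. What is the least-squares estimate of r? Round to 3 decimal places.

r = 2.327

The normal equations are: 13781·p + 1743·q + 233·r = 19606;  1743·p + 233·q + 33·r = 2532;  233·p + 33·q + 7·r = 351.
(Σd^2·d^2 = 13781, Σd^2·d = 1743, Σd^2 = 233, Σd·d = 233, Σd = 33, Σ1 = 7, Σd^2·f = 19606, Σd·f = 2532, Σf = 351.)
Solving the 3×3 system (Gaussian elimination) gives p = 167899/178738, q = 627435/178738, r = 12232/5257.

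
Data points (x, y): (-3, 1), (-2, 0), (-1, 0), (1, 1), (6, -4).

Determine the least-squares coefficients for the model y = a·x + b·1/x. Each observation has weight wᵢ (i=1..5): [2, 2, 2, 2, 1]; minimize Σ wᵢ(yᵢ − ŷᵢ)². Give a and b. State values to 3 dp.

Setting ∂/∂a … = 0 gives: 66·a + 9·b = -28;  9·a + (19/4)·b = 2/3.
Δ = 66·(19/4) − 9² = 465/2.
a = ((-28)·(19/4) − 9·(2/3))/(465/2) = -278/465; b = (66·(2/3) − 9·(-28))/(465/2) = 592/465.

a = -0.598, b = 1.273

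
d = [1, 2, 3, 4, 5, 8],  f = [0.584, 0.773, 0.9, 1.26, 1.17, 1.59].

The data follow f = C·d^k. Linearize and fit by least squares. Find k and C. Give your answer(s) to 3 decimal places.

k = 0.488, C = 0.568

Linearized form: ln f = k·ln d + ln C. From the 6 transformed points,
Σln d = 6.8669, Σ(ln d)² = 10.5236, Σln f = -0.0488, Σln d·ln f = 1.2432.
Equations: 10.5236·k + 6.8669·ln C = 1.2432;  6.8669·k + 6·ln C = -0.0488.
Δ = 10.5236·6 − (6.8669)² = 15.9867; k = (1.2432·6 − 6.8669·-0.0488)/15.9867 = 0.48755, ln C = (10.5236·-0.0488 − 6.8669·1.2432)/15.9867 = -0.56614, so C = exp(-0.56614) = 0.56771.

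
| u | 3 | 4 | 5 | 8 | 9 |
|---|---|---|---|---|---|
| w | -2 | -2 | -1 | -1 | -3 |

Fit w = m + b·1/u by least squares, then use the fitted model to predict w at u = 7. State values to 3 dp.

ŵ = -1.818

With design matrix M, MᵀM = [[5, 367/360]; [367/360, 31309/129600]] and Mᵀw = [-9, -73/40]ᵀ.
det = 5·(31309/129600) − (367/360)² = 683/4050.
m = ((-9)·(31309/129600) − (367/360)·(-73/40))/(683/4050) = -20331/10928; b = (5·(-73/40) − (367/360)·(-9))/(683/4050) = 405/1366.
At u = 7: ŵ = (-20331/10928)·(1) + (405/1366)·(1/7) = -139077/76496.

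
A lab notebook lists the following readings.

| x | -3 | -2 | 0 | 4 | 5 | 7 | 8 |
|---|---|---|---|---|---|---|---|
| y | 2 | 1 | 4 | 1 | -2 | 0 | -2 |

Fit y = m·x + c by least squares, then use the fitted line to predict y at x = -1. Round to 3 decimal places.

ŷ = 1.886

The normal system MᵀM·[m, c]ᵀ = Mᵀy is [[167, 19]; [19, 7]]·[m, c]ᵀ = [-30, 4]ᵀ.
Δ = 167·7 − 19² = 808.
m = ((-30)·7 − 19·4)/808 = -143/404; c = (167·4 − 19·(-30))/808 = 619/404.
At x = -1: ŷ = (-143/404)·(-1) + (619/404)·(1) = 381/202.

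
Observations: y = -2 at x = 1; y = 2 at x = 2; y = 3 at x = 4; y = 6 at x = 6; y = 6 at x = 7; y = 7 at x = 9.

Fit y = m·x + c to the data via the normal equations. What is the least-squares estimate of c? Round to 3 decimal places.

c = -1.356

From the data, Σx·x = 187, Σx = 29, Σ1 = 6.
And Σx·y = 155, Σy = 22.
Normal equations: [[187, 29]; [29, 6]]·[m, c]ᵀ = [155, 22]ᵀ.
Δ = 187·6 − 29² = 281.
m = (155·6 − 29·22)/281 = 292/281; c = (187·22 − 29·155)/281 = -381/281.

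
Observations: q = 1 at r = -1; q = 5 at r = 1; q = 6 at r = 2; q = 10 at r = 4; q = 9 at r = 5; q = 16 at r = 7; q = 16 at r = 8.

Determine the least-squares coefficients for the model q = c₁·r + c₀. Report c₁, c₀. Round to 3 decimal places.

Normal-equation sums: Σr·r = 160, Σr = 26, Σ1 = 7.
For Aᵀq: Σr·q = 341, Σq = 63.
So AᵀA·[c₁, c₀]ᵀ = Aᵀq: [[160, 26]; [26, 7]]·[c₁, c₀]ᵀ = [341, 63]ᵀ.
Eliminating c₀: 7·(row 1) − 26·(row 2) gives 444·c₁ = 7·341 − 26·63 = 749, so c₁ = 749/444.
Then c₀ = (63 − 26·(749/444))/7 = 607/222.

c₁ = 1.687, c₀ = 2.734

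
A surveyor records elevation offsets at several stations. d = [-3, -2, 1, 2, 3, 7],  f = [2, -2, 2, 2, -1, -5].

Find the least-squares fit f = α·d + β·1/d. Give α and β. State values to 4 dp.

α = -0.7566, β = 3.9166

With design matrix X, XᵀX = [[76, 6]; [6, 1537/882]] and Xᵀf = [-34, 16/7]ᵀ.
Eliminating β: (1537/882)·(row 1) − 6·(row 2) gives (42530/441)·α = (1537/882)·(-34) − 6·(16/7) = -32177/441, so α = -32177/42530.
Then β = ((16/7) − 6·(-32177/42530))/(1537/882) = 83286/21265.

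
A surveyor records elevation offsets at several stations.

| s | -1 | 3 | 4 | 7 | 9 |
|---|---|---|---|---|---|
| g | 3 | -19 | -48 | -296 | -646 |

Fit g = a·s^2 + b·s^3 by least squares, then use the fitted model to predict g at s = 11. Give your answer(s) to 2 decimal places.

Compute the Gram sums: Σs^2·s^2 = 9300, Σs^2·s^3 = 77122, Σs^3·s^3 = 653916.
Moment sums: Σs^2·g = -67766, Σs^3·g = -576050.
So XᵀX·[a, b]ᵀ = Xᵀg: [[9300, 77122]; [77122, 653916]]·[a, b]ᵀ = [-67766, -576050]ᵀ.
det = 9300·653916 − 77122² = 133615916.
a = ((-67766)·653916 − 77122·(-576050))/133615916 = 28214111/33403979; b = (9300·(-576050) − 77122·(-67766))/133615916 = -32753887/33403979.
At s = 11: ĝ = (28214111/33403979)·(121) + (-32753887/33403979)·(1331) = -40181516166/33403979.

ĝ = -1202.90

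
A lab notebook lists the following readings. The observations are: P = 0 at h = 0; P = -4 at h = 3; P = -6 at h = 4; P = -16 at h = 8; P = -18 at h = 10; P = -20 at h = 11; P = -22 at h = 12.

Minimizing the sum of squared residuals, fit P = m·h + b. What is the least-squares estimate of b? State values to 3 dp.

AᵀA·[m, b]ᵀ = AᵀP reads: 454·m + 48·b = -828;  48·m + 7·b = -86.
Eliminating b: 7·(row 1) − 48·(row 2) gives 874·m = 7·(-828) − 48·(-86) = -1668, so m = -834/437.
Then b = ((-86) − 48·(-834/437))/7 = 350/437.

b = 0.801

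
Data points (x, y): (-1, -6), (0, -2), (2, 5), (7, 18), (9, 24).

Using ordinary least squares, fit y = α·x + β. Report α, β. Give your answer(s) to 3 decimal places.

AᵀA·[α, β]ᵀ = Aᵀy reads: 135·α + 17·β = 358;  17·α + 5·β = 39.
(Σx·x = 135, Σx = 17, Σ1 = 5, Σx·y = 358, Σy = 39.)
Determinant 135·5 − 17² = 386.
α = (358·5 − 17·39)/386 = 1127/386; β = (135·39 − 17·358)/386 = -821/386.

α = 2.920, β = -2.127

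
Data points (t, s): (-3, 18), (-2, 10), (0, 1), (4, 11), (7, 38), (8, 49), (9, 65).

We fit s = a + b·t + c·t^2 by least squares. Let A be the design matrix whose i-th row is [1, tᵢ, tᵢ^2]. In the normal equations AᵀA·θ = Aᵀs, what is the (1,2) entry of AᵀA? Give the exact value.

23

Row 1 ↔ basis 1, column 2 ↔ basis t, so (AᵀA)_{1,2} = Σᵢ t = (1)·(-3) + (1)·(-2) + (1)·(0) + (1)·(4) + (1)·(7) + (1)·(8) + (1)·(9) = 23.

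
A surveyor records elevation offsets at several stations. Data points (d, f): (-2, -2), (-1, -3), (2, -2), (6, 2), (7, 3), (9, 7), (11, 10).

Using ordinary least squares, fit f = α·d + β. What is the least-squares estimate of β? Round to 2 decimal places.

The normal system AᵀA·[α, β]ᵀ = Aᵀf is [[296, 32]; [32, 7]]·[α, β]ᵀ = [209, 15]ᵀ.
Δ = 296·7 − 32² = 1048.
α = (209·7 − 32·15)/1048 = 983/1048; β = (296·15 − 32·209)/1048 = -281/131.

β = -2.15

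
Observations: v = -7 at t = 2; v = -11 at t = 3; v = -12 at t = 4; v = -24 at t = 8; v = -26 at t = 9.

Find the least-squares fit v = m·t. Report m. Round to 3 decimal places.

m = -2.994

The normal system AᵀA·[m]ᵀ = Aᵀv is [[174]]·[m]ᵀ = [-521]ᵀ.
Hence m = -521 / 174 ≈ -2.99425.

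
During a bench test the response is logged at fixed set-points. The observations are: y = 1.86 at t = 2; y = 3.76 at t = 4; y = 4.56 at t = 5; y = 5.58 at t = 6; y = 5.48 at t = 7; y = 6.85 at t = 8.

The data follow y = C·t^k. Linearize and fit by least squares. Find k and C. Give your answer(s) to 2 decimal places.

Taking logs, ln y = k·ln t + ln C, so regress ln y on ln t.
Sums: Σln t = 9.5060, Σ(ln t)² = 16.3136, Σln y = 8.8069, Σln t·ln y = 15.1002.
Normal system: [[16.3136, 9.5060]; [9.5060, 6]]·[k, ln C]ᵀ = [15.1002, 8.8069]ᵀ.
Slope k = (n·Σln t·ln y − Σln t·Σln y)/(n·Σ(ln t)² − (Σln t)²) = (6·15.1002 − 9.5060·8.8069)/7.5177 = 0.91557; ln C = (Σln y − k·Σln t)/n = 0.01725, so C = exp(0.01725) = 1.01740.

k = 0.92, C = 1.02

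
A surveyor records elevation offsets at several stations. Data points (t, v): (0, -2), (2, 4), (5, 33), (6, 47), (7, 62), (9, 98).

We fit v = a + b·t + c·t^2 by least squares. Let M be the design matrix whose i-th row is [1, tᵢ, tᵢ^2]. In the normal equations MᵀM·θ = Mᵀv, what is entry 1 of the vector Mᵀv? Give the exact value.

Entry 1 ↔ basis 1, so (Mᵀv)_{1} = Σᵢ vᵢ = (1)·(-2) + (1)·(4) + (1)·(33) + (1)·(47) + (1)·(62) + (1)·(98) = 242.

242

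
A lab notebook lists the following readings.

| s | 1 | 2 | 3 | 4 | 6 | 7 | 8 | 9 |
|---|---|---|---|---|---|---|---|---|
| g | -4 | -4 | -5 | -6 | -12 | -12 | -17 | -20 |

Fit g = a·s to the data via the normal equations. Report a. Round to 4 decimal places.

From the data, Σs·s = 260.
Moment sums: Σs·g = -523.
So MᵀM·[a]ᵀ = Mᵀg: [[260]]·[a]ᵀ = [-523]ᵀ.
Hence a = -523 / 260 ≈ -2.01154.

a = -2.0115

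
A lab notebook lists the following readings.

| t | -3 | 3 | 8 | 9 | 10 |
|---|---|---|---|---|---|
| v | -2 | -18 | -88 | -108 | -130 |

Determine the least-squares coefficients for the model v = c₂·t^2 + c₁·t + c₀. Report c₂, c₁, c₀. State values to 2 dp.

The normal equations are: 20819·c₂ + 2241·c₁ + 263·c₀ = -27560;  2241·c₂ + 263·c₁ + 27·c₀ = -3024;  263·c₂ + 27·c₁ + 5·c₀ = -346.
Solving the 3×3 system (Gaussian elimination) gives c₂ = -185653/181191, c₁ = -162117/60397, c₀ = -146774/181191.

c₂ = -1.02, c₁ = -2.68, c₀ = -0.81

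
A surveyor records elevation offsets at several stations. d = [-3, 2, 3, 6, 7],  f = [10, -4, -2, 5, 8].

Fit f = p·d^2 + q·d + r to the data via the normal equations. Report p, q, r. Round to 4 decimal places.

With design matrix M, MᵀM = [[3875, 567, 107]; [567, 107, 15]; [107, 15, 5]] and Mᵀf = [628, 42, 17]ᵀ.
Inverting the 3×3 Gram matrix, [p, q, r]ᵀ = [23243/47208, -33025/15736, -9917/11802]ᵀ.

p = 0.4924, q = -2.0987, r = -0.8403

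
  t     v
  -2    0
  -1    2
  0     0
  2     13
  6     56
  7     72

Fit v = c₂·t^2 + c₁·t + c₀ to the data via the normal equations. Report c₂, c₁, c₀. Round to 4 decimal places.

c₂ = 1.0030, c₁ = 2.9556, c₀ = 2.2085

Forming XᵀX = [[3730, 558, 94]; [558, 94, 12]; [94, 12, 6]] and Xᵀv = [5598, 864, 143]ᵀ gives XᵀX·[c₂, c₁, c₀]ᵀ = Xᵀv.
Inverting the 3×3 Gram matrix, [c₂, c₁, c₀]ᵀ = [6353/6334, 93603/31670, 34972/15835]ᵀ.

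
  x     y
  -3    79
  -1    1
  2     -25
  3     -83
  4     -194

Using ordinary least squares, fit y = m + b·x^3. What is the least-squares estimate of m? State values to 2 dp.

AᵀA·[m, b]ᵀ = Aᵀy reads: 5·m + 71·b = -222;  71·m + 5619·b = -16991.
(Σ1 = 5, Σx^3 = 71, Σx^3·x^3 = 5619, Σy = -222, Σx^3·y = -16991.)
Determinant 5·5619 − 71² = 23054.
m = ((-222)·5619 − 71·(-16991))/23054 = -41057/23054; b = (5·(-16991) − 71·(-222))/23054 = -69193/23054.

m = -1.78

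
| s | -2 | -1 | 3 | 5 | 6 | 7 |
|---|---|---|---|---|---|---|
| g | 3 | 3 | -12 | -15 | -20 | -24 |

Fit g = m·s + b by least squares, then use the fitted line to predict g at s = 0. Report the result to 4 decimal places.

The normal system AᵀA·[m, b]ᵀ = Aᵀg is [[124, 18]; [18, 6]]·[m, b]ᵀ = [-408, -65]ᵀ.
Eliminating b: 6·(row 1) − 18·(row 2) gives 420·m = 6·(-408) − 18·(-65) = -1278, so m = -213/70.
Then b = ((-65) − 18·(-213/70))/6 = -179/105.
At s = 0: ĝ = (-213/70)·(0) + (-179/105)·(1) = -179/105.

ĝ = -1.7048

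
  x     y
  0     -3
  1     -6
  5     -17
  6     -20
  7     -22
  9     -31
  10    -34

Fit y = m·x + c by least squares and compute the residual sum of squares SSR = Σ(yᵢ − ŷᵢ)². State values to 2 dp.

Sums needed: Σx·x = 292, Σx = 38, Σ1 = 7.
And Σx·y = -984, Σy = -133.
So AᵀA·[m, c]ᵀ = Aᵀy: [[292, 38]; [38, 7]]·[m, c]ᵀ = [-984, -133]ᵀ.
Eliminating c: 7·(row 1) − 38·(row 2) gives 600·m = 7·(-984) − 38·(-133) = -1834, so m = -917/300.
Then c = ((-133) − 38·(-917/300))/7 = -361/150.
Residuals: -89/150, -161/300, 69/100, 56/75, 541/300, -13/12, -77/75; SSR = 1073/150.

SSR = 7.15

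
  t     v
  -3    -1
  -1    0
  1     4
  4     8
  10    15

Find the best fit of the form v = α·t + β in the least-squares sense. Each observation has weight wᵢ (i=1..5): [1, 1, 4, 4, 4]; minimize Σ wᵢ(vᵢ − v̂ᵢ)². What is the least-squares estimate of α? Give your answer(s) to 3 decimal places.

α = 1.256

Setting ∂/∂α … = 0 gives: 478·α + 56·β = 747;  56·α + 14·β = 107.
Determinant 478·14 − 56² = 3556.
α = (747·14 − 56·107)/3556 = 319/254; β = (478·107 − 56·747)/3556 = 4657/1778.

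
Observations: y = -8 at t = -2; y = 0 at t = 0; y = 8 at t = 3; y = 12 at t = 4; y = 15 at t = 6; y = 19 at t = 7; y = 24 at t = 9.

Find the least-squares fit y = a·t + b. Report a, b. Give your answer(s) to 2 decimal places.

a = 2.83, b = -0.91

The normal equations are: 195·a + 27·b = 527;  27·a + 7·b = 70.
(Σt·t = 195, Σt = 27, Σ1 = 7, Σt·y = 527, Σy = 70.)
Δ = 195·7 − 27² = 636.
a = (527·7 − 27·70)/636 = 1799/636; b = (195·70 − 27·527)/636 = -193/212.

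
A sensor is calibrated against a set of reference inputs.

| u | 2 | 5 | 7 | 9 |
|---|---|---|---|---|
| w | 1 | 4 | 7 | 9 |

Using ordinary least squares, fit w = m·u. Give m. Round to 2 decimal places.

m = 0.96

From the data, Σu·u = 159.
And Σu·w = 152.
Hence m = 152 / 159 ≈ 0.955975.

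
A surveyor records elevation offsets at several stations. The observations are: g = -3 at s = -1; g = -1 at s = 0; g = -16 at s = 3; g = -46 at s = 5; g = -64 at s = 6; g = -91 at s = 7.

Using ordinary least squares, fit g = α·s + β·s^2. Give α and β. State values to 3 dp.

α = 0.616, β = -1.929

Entries of AᵀA: Σs·s = 120, Σs·s^2 = 710, Σs^2·s^2 = 4404.
And Σs·g = -1296, Σs^2·g = -8060.
Normal equations: [[120, 710]; [710, 4404]]·[α, β]ᵀ = [-1296, -8060]ᵀ.
Eliminating β: 4404·(row 1) − 710·(row 2) gives 24380·α = 4404·(-1296) − 710·(-8060) = 15016, so α = 3754/6095.
Then β = ((-8060) − 710·(3754/6095))/4404 = -2352/1219.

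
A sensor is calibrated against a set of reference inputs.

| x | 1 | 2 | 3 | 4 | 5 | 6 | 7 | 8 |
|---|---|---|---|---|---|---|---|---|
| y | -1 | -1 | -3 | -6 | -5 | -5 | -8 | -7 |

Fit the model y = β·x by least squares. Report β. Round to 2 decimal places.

MᵀM·[β]ᵀ = Mᵀy reads: 204·β = -203.
Hence β = -203 / 204 ≈ -0.995098.

β = -1.00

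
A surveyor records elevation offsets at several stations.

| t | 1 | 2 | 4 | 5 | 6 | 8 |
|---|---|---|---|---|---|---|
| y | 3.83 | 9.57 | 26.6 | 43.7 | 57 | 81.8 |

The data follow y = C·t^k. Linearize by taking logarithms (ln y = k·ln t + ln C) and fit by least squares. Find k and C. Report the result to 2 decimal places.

Let Y = ln y. Fitting Y = k·ln t + ln C by least squares:
XᵀX = [[12.5270, 7.5601]; [7.5601, 6]], rhs = [28.5959, 19.1071]ᵀ  (here Σln t = 7.5601, Σ(ln t)² = 12.5270, Σln y = 19.1071, Σln t·ln y = 28.5959).
Solving (det = 18.0074): k = 1.50628, ln C = 1.28658, so C = exp(1.28658) = 3.62037.

k = 1.51, C = 3.62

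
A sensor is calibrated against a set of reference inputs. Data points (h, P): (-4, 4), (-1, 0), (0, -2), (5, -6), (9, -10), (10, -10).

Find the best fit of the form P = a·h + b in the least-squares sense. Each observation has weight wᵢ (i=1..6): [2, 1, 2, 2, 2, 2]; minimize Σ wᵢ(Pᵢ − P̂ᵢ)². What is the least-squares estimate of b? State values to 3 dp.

Forming XᵀWX = [[445, 39]; [39, 11]] and XᵀWP = [-472, -48]ᵀ gives XᵀWX·[a, b]ᵀ = XᵀWP.
det = 445·11 − 39² = 3374.
a = ((-472)·11 − 39·(-48))/3374 = -1660/1687; b = (445·(-48) − 39·(-472))/3374 = -1476/1687.

b = -0.875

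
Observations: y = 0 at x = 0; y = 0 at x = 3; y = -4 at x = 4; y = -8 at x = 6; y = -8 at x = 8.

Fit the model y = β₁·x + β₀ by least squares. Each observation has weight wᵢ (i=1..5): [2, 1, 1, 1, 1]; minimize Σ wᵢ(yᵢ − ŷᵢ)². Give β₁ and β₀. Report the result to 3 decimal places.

From the data, Σwᵢ·x·x = 125, Σwᵢ·x = 21, Σwᵢ·1 = 6.
For AᵀWy: Σwᵢ·x·y = -128, Σwᵢ·y = -20.
So AᵀWA·[β₁, β₀]ᵀ = AᵀWy: [[125, 21]; [21, 6]]·[β₁, β₀]ᵀ = [-128, -20]ᵀ.
Eliminating β₀: 6·(row 1) − 21·(row 2) gives 309·β₁ = 6·(-128) − 21·(-20) = -348, so β₁ = -116/103.
Then β₀ = ((-20) − 21·(-116/103))/6 = 188/309.

β₁ = -1.126, β₀ = 0.608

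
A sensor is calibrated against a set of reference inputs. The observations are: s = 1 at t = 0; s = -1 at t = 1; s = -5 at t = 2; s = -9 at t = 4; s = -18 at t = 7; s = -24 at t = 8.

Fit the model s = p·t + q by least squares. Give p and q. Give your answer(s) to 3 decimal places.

p = -2.994, q = 1.644

Normal-equation sums: Σt·t = 134, Σt = 22, Σ1 = 6.
Right-hand side: Σt·s = -365, Σs = -56.
Normal equations: [[134, 22]; [22, 6]]·[p, q]ᵀ = [-365, -56]ᵀ.
Eliminating q: 6·(row 1) − 22·(row 2) gives 320·p = 6·(-365) − 22·(-56) = -958, so p = -479/160.
Then q = ((-56) − 22·(-479/160))/6 = 263/160.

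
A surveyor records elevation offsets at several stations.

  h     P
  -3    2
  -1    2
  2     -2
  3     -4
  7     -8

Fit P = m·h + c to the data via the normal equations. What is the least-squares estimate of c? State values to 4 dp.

Setting ∂/∂m … = 0 gives: 72·m + 8·c = -80;  8·m + 5·c = -10.
Δ = 72·5 − 8² = 296.
m = ((-80)·5 − 8·(-10))/296 = -40/37; c = (72·(-10) − 8·(-80))/296 = -10/37.

c = -0.2703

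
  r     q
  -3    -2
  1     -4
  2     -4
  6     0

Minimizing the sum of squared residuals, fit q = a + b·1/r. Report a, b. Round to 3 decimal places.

a = -1.794, b = -2.118

The normal system XᵀX·[a, b]ᵀ = Xᵀq is [[4, 4/3]; [4/3, 25/18]]·[a, b]ᵀ = [-10, -16/3]ᵀ.
Δ = 4·(25/18) − (4/3)² = 34/9.
a = ((-10)·(25/18) − (4/3)·(-16/3))/(34/9) = -61/34; b = (4·(-16/3) − (4/3)·(-10))/(34/9) = -36/17.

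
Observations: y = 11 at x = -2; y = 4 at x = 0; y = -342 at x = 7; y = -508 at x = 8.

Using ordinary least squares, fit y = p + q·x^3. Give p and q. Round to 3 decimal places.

p = 3.184, q = -1.001

Normal-equation sums: Σ1 = 4, Σx^3 = 847, Σx^3·x^3 = 379857.
Moment sums: Σy = -835, Σx^3·y = -377490.
So MᵀM·[p, q]ᵀ = Mᵀy: [[4, 847]; [847, 379857]]·[p, q]ᵀ = [-835, -377490]ᵀ.
Determinant 4·379857 − 847² = 802019.
p = ((-835)·379857 − 847·(-377490))/802019 = 2553435/802019; q = (4·(-377490) − 847·(-835))/802019 = -802715/802019.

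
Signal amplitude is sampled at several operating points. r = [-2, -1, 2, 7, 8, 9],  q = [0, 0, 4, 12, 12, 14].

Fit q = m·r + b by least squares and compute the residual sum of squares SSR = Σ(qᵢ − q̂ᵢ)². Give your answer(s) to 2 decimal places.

MᵀM·[m, b]ᵀ = Mᵀq reads: 203·m + 23·b = 314;  23·m + 6·b = 42.
Determinant 203·6 − 23² = 689.
m = (314·6 − 23·42)/689 = 918/689; b = (203·42 − 23·314)/689 = 1304/689.
Residuals: 532/689, -386/689, -384/689, 538/689, -380/689, 80/689; SSR = 1480/689.

SSR = 2.15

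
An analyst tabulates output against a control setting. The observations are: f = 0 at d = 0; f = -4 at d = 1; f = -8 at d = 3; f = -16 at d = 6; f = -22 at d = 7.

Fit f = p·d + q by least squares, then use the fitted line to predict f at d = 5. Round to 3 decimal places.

Compute the Gram sums: Σd·d = 95, Σd = 17, Σ1 = 5.
And Σd·f = -278, Σf = -50.
XᵀX·[p, q]ᵀ = Xᵀf becomes [[95, 17]; [17, 5]]·[p, q]ᵀ = [-278, -50]ᵀ.
det = 95·5 − 17² = 186.
p = ((-278)·5 − 17·(-50))/186 = -90/31; q = (95·(-50) − 17·(-278))/186 = -4/31.
At d = 5: f̂ = (-90/31)·(5) + (-4/31)·(1) = -454/31.

f̂ = -14.645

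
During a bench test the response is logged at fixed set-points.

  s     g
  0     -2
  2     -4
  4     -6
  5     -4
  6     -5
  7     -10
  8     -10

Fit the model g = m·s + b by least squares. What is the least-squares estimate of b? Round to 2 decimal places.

b = -1.59

With design matrix A, AᵀA = [[194, 32]; [32, 7]] and Aᵀg = [-232, -41]ᵀ.
Eliminating b: 7·(row 1) − 32·(row 2) gives 334·m = 7·(-232) − 32·(-41) = -312, so m = -156/167.
Then b = ((-41) − 32·(-156/167))/7 = -265/167.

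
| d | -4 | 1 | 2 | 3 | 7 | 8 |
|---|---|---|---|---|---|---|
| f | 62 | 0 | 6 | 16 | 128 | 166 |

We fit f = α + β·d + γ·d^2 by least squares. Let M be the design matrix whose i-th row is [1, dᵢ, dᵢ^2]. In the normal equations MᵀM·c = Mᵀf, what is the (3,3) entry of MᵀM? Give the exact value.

Row 3 ↔ basis d^2, column 3 ↔ basis d^2, so (MᵀM)_{3,3} = Σᵢ (d^2)·(d^2) = (16)·(16) + (1)·(1) + (4)·(4) + (9)·(9) + (49)·(49) + (64)·(64) = 6851.

6851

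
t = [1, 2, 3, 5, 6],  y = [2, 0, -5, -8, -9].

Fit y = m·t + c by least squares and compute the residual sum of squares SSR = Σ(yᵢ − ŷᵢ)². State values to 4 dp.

SSR = 5.5698

With design matrix M, MᵀM = [[75, 17]; [17, 5]] and Mᵀy = [-107, -20]ᵀ.
Eliminating c: 5·(row 1) − 17·(row 2) gives 86·m = 5·(-107) − 17·(-20) = -195, so m = -195/86.
Then c = ((-20) − 17·(-195/86))/5 = 319/86.
Residuals: 24/43, 71/86, -82/43, -16/43, 77/86; SSR = 479/86.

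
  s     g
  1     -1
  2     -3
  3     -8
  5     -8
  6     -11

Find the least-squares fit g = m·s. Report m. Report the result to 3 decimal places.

Entries of XᵀX: Σs·s = 75.
For Xᵀg: Σs·g = -137.
XᵀX·[m]ᵀ = Xᵀg becomes [[75]]·[m]ᵀ = [-137]ᵀ.
m = (-137)/75 = -1.82667.

m = -1.827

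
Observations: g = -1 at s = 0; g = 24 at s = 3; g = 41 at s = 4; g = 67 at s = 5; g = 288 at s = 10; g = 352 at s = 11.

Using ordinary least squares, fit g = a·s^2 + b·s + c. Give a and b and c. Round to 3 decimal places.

a = 3.061, b = -1.687, c = -0.457

With design matrix M, MᵀM = [[25603, 2547, 271]; [2547, 271, 33]; [271, 33, 6]] and Mᵀg = [73939, 7323, 771]ᵀ.
Row-reducing yields a = 45783/14959, b = -25236/14959, c = -6836/14959.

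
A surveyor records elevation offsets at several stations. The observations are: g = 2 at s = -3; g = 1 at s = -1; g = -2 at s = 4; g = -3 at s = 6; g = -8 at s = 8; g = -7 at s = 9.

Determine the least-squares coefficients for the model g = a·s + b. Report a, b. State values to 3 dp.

a = -0.798, b = 0.226

Forming AᵀA = [[207, 23]; [23, 6]] and Aᵀg = [-160, -17]ᵀ gives AᵀA·[a, b]ᵀ = Aᵀg.
Δ = 207·6 − 23² = 713.
a = ((-160)·6 − 23·(-17))/713 = -569/713; b = (207·(-17) − 23·(-160))/713 = 7/31.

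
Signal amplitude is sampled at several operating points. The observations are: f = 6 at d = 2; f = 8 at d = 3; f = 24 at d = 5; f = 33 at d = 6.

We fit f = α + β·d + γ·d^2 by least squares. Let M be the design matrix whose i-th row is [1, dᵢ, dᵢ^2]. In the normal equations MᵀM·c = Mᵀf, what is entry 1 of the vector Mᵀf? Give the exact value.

Entry 1 ↔ basis 1, so (Mᵀf)_{1} = Σᵢ fᵢ = (1)·(6) + (1)·(8) + (1)·(24) + (1)·(33) = 71.

71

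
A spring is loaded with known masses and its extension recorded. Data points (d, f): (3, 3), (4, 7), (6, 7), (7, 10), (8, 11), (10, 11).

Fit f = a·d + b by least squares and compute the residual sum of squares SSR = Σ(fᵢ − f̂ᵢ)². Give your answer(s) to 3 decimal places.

Normal-equation sums: Σd·d = 274, Σd = 38, Σ1 = 6.
Moment sums: Σd·f = 347, Σf = 49.
Normal equations: [[274, 38]; [38, 6]]·[a, b]ᵀ = [347, 49]ᵀ.
det = 274·6 − 38² = 200.
a = (347·6 − 38·49)/200 = 11/10; b = (274·49 − 38·347)/200 = 6/5.
Residuals: -3/2, 7/5, -4/5, 11/10, 1, -6/5; SSR = 17/2.

SSR = 8.500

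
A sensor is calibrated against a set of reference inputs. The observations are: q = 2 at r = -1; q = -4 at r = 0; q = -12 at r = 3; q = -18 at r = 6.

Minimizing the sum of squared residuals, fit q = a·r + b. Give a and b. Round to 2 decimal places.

a = -2.73, b = -2.53

The normal system MᵀM·[a, b]ᵀ = Mᵀq is [[46, 8]; [8, 4]]·[a, b]ᵀ = [-146, -32]ᵀ.
Eliminating b: 4·(row 1) − 8·(row 2) gives 120·a = 4·(-146) − 8·(-32) = -328, so a = -41/15.
Then b = ((-32) − 8·(-41/15))/4 = -38/15.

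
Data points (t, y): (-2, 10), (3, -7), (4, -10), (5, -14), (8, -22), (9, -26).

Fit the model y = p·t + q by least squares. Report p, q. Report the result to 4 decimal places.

Sums needed: Σt·t = 199, Σt = 27, Σ1 = 6.
For Mᵀy: Σt·y = -561, Σy = -69.
Δ = 199·6 − 27² = 465.
p = ((-561)·6 − 27·(-69))/465 = -501/155; q = (199·(-69) − 27·(-561))/465 = 472/155.

p = -3.2323, q = 3.0452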